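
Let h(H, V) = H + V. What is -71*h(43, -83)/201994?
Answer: 1420/100997 ≈ 0.014060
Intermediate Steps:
-71*h(43, -83)/201994 = -71*(43 - 83)/201994 = -71*(-40)*(1/201994) = 2840*(1/201994) = 1420/100997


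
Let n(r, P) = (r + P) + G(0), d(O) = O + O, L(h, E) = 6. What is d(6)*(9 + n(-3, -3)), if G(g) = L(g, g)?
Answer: 108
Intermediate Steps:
G(g) = 6
d(O) = 2*O
n(r, P) = 6 + P + r (n(r, P) = (r + P) + 6 = (P + r) + 6 = 6 + P + r)
d(6)*(9 + n(-3, -3)) = (2*6)*(9 + (6 - 3 - 3)) = 12*(9 + 0) = 12*9 = 108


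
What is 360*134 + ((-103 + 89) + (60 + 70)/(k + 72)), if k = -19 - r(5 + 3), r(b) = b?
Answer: 434060/9 ≈ 48229.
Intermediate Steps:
k = -27 (k = -19 - (5 + 3) = -19 - 1*8 = -19 - 8 = -27)
360*134 + ((-103 + 89) + (60 + 70)/(k + 72)) = 360*134 + ((-103 + 89) + (60 + 70)/(-27 + 72)) = 48240 + (-14 + 130/45) = 48240 + (-14 + 130*(1/45)) = 48240 + (-14 + 26/9) = 48240 - 100/9 = 434060/9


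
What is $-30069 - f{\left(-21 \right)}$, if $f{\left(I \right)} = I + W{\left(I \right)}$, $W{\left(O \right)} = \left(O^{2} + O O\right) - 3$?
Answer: $-30927$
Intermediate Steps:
$W{\left(O \right)} = -3 + 2 O^{2}$ ($W{\left(O \right)} = \left(O^{2} + O^{2}\right) - 3 = 2 O^{2} - 3 = -3 + 2 O^{2}$)
$f{\left(I \right)} = -3 + I + 2 I^{2}$ ($f{\left(I \right)} = I + \left(-3 + 2 I^{2}\right) = -3 + I + 2 I^{2}$)
$-30069 - f{\left(-21 \right)} = -30069 - \left(-3 - 21 + 2 \left(-21\right)^{2}\right) = -30069 - \left(-3 - 21 + 2 \cdot 441\right) = -30069 - \left(-3 - 21 + 882\right) = -30069 - 858 = -30927$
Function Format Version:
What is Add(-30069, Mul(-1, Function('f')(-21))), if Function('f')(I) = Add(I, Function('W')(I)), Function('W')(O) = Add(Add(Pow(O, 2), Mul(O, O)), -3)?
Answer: -30927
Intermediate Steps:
Function('W')(O) = Add(-3, Mul(2, Pow(O, 2))) (Function('W')(O) = Add(Add(Pow(O, 2), Pow(O, 2)), -3) = Add(Mul(2, Pow(O, 2)), -3) = Add(-3, Mul(2, Pow(O, 2))))
Function('f')(I) = Add(-3, I, Mul(2, Pow(I, 2))) (Function('f')(I) = Add(I, Add(-3, Mul(2, Pow(I, 2)))) = Add(-3, I, Mul(2, Pow(I, 2))))
Add(-30069, Mul(-1, Function('f')(-21))) = Add(-30069, Mul(-1, Add(-3, -21, Mul(2, Pow(-21, 2))))) = Add(-30069, Mul(-1, Add(-3, -21, Mul(2, 441)))) = Add(-30069, Mul(-1, Add(-3, -21, 882))) = Add(-30069, Mul(-1, 858)) = Add(-30069, -858) = -30927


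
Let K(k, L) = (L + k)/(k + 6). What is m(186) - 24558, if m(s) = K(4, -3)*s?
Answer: -122697/5 ≈ -24539.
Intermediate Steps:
K(k, L) = (L + k)/(6 + k)
m(s) = s/10 (m(s) = ((-3 + 4)/(6 + 4))*s = (1/10)*s = ((⅒)*1)*s = s/10)
m(186) - 24558 = (⅒)*186 - 24558 = 93/5 - 24558 = -122697/5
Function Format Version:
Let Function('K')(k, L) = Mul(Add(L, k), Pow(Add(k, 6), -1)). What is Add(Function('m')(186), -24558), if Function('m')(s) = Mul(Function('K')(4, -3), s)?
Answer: Rational(-122697, 5) ≈ -24539.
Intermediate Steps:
Function('K')(k, L) = Mul(Pow(Add(6, k), -1), Add(L, k)) (Function('K')(k, L) = Mul(Add(L, k), Pow(Add(6, k), -1)) = Mul(Pow(Add(6, k), -1), Add(L, k)))
Function('m')(s) = Mul(Rational(1, 10), s) (Function('m')(s) = Mul(Mul(Pow(Add(6, 4), -1), Add(-3, 4)), s) = Mul(Mul(Pow(10, -1), 1), s) = Mul(Mul(Rational(1, 10), 1), s) = Mul(Rational(1, 10), s))
Add(Function('m')(186), -24558) = Add(Mul(Rational(1, 10), 186), -24558) = Add(Rational(93, 5), -24558) = Rational(-122697, 5)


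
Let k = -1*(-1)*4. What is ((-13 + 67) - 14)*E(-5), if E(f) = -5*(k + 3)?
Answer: -1400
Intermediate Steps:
k = 4 (k = 1*4 = 4)
E(f) = -35 (E(f) = -5*(4 + 3) = -5*7 = -35)
((-13 + 67) - 14)*E(-5) = ((-13 + 67) - 14)*(-35) = (54 - 14)*(-35) = 40*(-35) = -1400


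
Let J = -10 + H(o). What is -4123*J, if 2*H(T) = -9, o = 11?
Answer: 119567/2 ≈ 59784.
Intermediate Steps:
H(T) = -9/2 (H(T) = (1/2)*(-9) = -9/2)
J = -29/2 (J = -10 - 9/2 = -29/2 ≈ -14.500)
-4123*J = -4123*(-29/2) = 119567/2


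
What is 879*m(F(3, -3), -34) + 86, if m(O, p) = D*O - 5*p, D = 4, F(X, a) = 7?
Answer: 174128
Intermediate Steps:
m(O, p) = -5*p + 4*O (m(O, p) = 4*O - 5*p = -5*p + 4*O)
879*m(F(3, -3), -34) + 86 = 879*(-5*(-34) + 4*7) + 86 = 879*(170 + 28) + 86 = 879*198 + 86 = 174042 + 86 = 174128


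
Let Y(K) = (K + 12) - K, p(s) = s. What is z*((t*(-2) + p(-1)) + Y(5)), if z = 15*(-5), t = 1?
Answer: -675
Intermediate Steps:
Y(K) = 12 (Y(K) = (12 + K) - K = 12)
z = -75
z*((t*(-2) + p(-1)) + Y(5)) = -75*((1*(-2) - 1) + 12) = -75*((-2 - 1) + 12) = -75*(-3 + 12) = -75*9 = -675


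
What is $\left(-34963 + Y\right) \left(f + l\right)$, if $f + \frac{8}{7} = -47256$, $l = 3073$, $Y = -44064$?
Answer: $\frac{24442181803}{7} \approx 3.4917 \cdot 10^{9}$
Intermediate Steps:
$f = - \frac{330800}{7}$ ($f = - \frac{8}{7} - 47256 = - \frac{330800}{7} \approx -47257.0$)
$\left(-34963 + Y\right) \left(f + l\right) = \left(-34963 - 44064\right) \left(- \frac{330800}{7} + 3073\right) = \left(-79027\right) \left(- \frac{309289}{7}\right) = \frac{24442181803}{7}$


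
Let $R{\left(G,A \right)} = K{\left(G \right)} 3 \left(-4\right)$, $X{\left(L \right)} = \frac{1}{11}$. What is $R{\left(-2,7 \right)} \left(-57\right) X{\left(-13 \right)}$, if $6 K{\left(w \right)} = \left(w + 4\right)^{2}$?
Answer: $\frac{456}{11} \approx 41.455$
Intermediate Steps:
$K{\left(w \right)} = \frac{\left(4 + w\right)^{2}}{6}$ ($K{\left(w \right)} = \frac{\left(w + 4\right)^{2}}{6} = \frac{\left(4 + w\right)^{2}}{6}$)
$X{\left(L \right)} = \frac{1}{11}$
$R{\left(G,A \right)} = - 2 \left(4 + G\right)^{2}$ ($R{\left(G,A \right)} = \frac{\left(4 + G\right)^{2}}{6} \cdot 3 \left(-4\right) = \frac{\left(4 + G\right)^{2}}{2} \left(-4\right) = - 2 \left(4 + G\right)^{2}$)
$R{\left(-2,7 \right)} \left(-57\right) X{\left(-13 \right)} = - 2 \left(4 - 2\right)^{2} \left(-57\right) \frac{1}{11} = - 2 \cdot 2^{2} \left(-57\right) \frac{1}{11} = \left(-2\right) 4 \left(-57\right) \frac{1}{11} = \left(-8\right) \left(-57\right) \frac{1}{11} = 456 \cdot \frac{1}{11} = \frac{456}{11}$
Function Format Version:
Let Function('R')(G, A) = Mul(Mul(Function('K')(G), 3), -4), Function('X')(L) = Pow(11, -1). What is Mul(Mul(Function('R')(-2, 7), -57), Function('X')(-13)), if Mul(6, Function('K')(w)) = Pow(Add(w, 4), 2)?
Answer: Rational(456, 11) ≈ 41.455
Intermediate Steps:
Function('K')(w) = Mul(Rational(1, 6), Pow(Add(4, w), 2)) (Function('K')(w) = Mul(Rational(1, 6), Pow(Add(w, 4), 2)) = Mul(Rational(1, 6), Pow(Add(4, w), 2)))
Function('X')(L) = Rational(1, 11)
Function('R')(G, A) = Mul(-2, Pow(Add(4, G), 2)) (Function('R')(G, A) = Mul(Mul(Mul(Rational(1, 6), Pow(Add(4, G), 2)), 3), -4) = Mul(Mul(Rational(1, 2), Pow(Add(4, G), 2)), -4) = Mul(-2, Pow(Add(4, G), 2)))
Mul(Mul(Function('R')(-2, 7), -57), Function('X')(-13)) = Mul(Mul(Mul(-2, Pow(Add(4, -2), 2)), -57), Rational(1, 11)) = Mul(Mul(Mul(-2, Pow(2, 2)), -57), Rational(1, 11)) = Mul(Mul(Mul(-2, 4), -57), Rational(1, 11)) = Mul(Mul(-8, -57), Rational(1, 11)) = Mul(456, Rational(1, 11)) = Rational(456, 11)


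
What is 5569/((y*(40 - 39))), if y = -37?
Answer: -5569/37 ≈ -150.51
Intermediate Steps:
5569/((y*(40 - 39))) = 5569/((-37*(40 - 39))) = 5569/((-37*1)) = 5569/(-37) = 5569*(-1/37) = -5569/37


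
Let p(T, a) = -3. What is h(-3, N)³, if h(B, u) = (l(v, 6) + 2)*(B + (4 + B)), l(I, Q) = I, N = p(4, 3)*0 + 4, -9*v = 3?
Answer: -1000/27 ≈ -37.037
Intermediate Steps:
v = -⅓ (v = -⅑*3 = -⅓ ≈ -0.33333)
N = 4 (N = -3*0 + 4 = 0 + 4 = 4)
h(B, u) = 20/3 + 10*B/3 (h(B, u) = (-⅓ + 2)*(B + (4 + B)) = 5*(4 + 2*B)/3 = 20/3 + 10*B/3)
h(-3, N)³ = (20/3 + (10/3)*(-3))³ = (20/3 - 10)³ = (-10/3)³ = -1000/27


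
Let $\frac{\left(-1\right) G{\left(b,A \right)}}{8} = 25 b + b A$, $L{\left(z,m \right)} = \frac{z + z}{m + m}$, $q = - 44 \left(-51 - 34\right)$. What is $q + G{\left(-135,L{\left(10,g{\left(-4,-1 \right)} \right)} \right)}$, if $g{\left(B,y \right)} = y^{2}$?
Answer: $41540$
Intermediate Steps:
$q = 3740$ ($q = \left(-44\right) \left(-85\right) = 3740$)
$L{\left(z,m \right)} = \frac{z}{m}$ ($L{\left(z,m \right)} = \frac{2 z}{2 m} = 2 z \frac{1}{2 m} = \frac{z}{m}$)
$G{\left(b,A \right)} = - 200 b - 8 A b$ ($G{\left(b,A \right)} = - 8 \left(25 b + b A\right) = - 8 \left(25 b + A b\right) = - 200 b - 8 A b$)
$q + G{\left(-135,L{\left(10,g{\left(-4,-1 \right)} \right)} \right)} = 3740 - - 1080 \left(25 + \frac{10}{\left(-1\right)^{2}}\right) = 3740 - - 1080 \left(25 + \frac{10}{1}\right) = 3740 - - 1080 \left(25 + 10 \cdot 1\right) = 3740 - - 1080 \left(25 + 10\right) = 3740 - \left(-1080\right) 35 = 3740 + 37800 = 41540$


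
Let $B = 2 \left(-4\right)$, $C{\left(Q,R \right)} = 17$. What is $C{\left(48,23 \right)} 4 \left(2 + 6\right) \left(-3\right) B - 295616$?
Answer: $-282560$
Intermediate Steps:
$B = -8$
$C{\left(48,23 \right)} 4 \left(2 + 6\right) \left(-3\right) B - 295616 = 17 \cdot 4 \left(2 + 6\right) \left(-3\right) \left(-8\right) - 295616 = 17 \cdot 4 \cdot 8 \left(-3\right) \left(-8\right) - 295616 = 17 \cdot 32 \left(-3\right) \left(-8\right) - 295616 = 17 \left(\left(-96\right) \left(-8\right)\right) - 295616 = 17 \cdot 768 - 295616 = 13056 - 295616 = -282560$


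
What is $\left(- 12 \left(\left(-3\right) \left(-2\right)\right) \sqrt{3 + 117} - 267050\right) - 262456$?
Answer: $-529506 - 144 \sqrt{30} \approx -5.303 \cdot 10^{5}$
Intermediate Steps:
$\left(- 12 \left(\left(-3\right) \left(-2\right)\right) \sqrt{3 + 117} - 267050\right) - 262456 = \left(\left(-12\right) 6 \sqrt{120} - 267050\right) - 262456 = \left(- 72 \cdot 2 \sqrt{30} - 267050\right) - 262456 = \left(- 144 \sqrt{30} - 267050\right) - 262456 = \left(-267050 - 144 \sqrt{30}\right) - 262456 = -529506 - 144 \sqrt{30}$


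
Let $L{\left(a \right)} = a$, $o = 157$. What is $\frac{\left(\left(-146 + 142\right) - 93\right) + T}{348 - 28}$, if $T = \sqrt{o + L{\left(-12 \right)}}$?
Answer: $- \frac{97}{320} + \frac{\sqrt{145}}{320} \approx -0.26549$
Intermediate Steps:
$T = \sqrt{145}$ ($T = \sqrt{157 - 12} = \sqrt{145} \approx 12.042$)
$\frac{\left(\left(-146 + 142\right) - 93\right) + T}{348 - 28} = \frac{\left(\left(-146 + 142\right) - 93\right) + \sqrt{145}}{348 - 28} = \frac{\left(-4 - 93\right) + \sqrt{145}}{320} = \left(-97 + \sqrt{145}\right) \frac{1}{320} = - \frac{97}{320} + \frac{\sqrt{145}}{320}$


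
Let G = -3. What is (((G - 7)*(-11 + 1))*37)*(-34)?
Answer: -125800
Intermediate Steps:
(((G - 7)*(-11 + 1))*37)*(-34) = (((-3 - 7)*(-11 + 1))*37)*(-34) = (-10*(-10)*37)*(-34) = (100*37)*(-34) = 3700*(-34) = -125800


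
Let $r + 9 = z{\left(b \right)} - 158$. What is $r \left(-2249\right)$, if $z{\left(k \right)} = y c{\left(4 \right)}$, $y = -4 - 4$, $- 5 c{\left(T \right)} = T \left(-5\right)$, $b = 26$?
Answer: $447551$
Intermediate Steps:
$c{\left(T \right)} = T$ ($c{\left(T \right)} = - \frac{T \left(-5\right)}{5} = - \frac{\left(-5\right) T}{5} = T$)
$y = -8$ ($y = -4 - 4 = -8$)
$z{\left(k \right)} = -32$ ($z{\left(k \right)} = \left(-8\right) 4 = -32$)
$r = -199$ ($r = -9 - 190 = -199$)
$r \left(-2249\right) = \left(-199\right) \left(-2249\right) = 447551$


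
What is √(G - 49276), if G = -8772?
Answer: 8*I*√907 ≈ 240.93*I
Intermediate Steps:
√(G - 49276) = √(-8772 - 49276) = √(-58048) = 8*I*√907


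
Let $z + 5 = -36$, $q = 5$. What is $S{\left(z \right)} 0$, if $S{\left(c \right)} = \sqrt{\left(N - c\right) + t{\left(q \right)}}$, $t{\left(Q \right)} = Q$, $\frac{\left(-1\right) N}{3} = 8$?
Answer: $0$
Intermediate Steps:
$N = -24$ ($N = \left(-3\right) 8 = -24$)
$z = -41$ ($z = -5 - 36 = -41$)
$S{\left(c \right)} = \sqrt{-19 - c}$ ($S{\left(c \right)} = \sqrt{\left(-24 - c\right) + 5} = \sqrt{-19 - c}$)
$S{\left(z \right)} 0 = \sqrt{-19 - -41} \cdot 0 = \sqrt{-19 + 41} \cdot 0 = \sqrt{22} \cdot 0 = 0$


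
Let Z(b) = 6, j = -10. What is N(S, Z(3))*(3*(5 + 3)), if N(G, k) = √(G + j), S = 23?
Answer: 24*√13 ≈ 86.533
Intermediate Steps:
N(G, k) = √(-10 + G) (N(G, k) = √(G - 10) = √(-10 + G))
N(S, Z(3))*(3*(5 + 3)) = √(-10 + 23)*(3*(5 + 3)) = √13*(3*8) = √13*24 = 24*√13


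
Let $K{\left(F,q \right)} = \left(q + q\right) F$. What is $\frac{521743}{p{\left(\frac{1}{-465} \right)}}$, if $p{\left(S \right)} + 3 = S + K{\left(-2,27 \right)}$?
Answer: $- \frac{242610495}{51616} \approx -4700.3$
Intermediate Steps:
$K{\left(F,q \right)} = 2 F q$ ($K{\left(F,q \right)} = 2 q F = 2 F q$)
$p{\left(S \right)} = -111 + S$ ($p{\left(S \right)} = -3 + \left(S + 2 \left(-2\right) 27\right) = -3 + \left(S - 108\right) = -3 + \left(-108 + S\right) = -111 + S$)
$\frac{521743}{p{\left(\frac{1}{-465} \right)}} = \frac{521743}{-111 + \frac{1}{-465}} = \frac{521743}{-111 - \frac{1}{465}} = \frac{521743}{- \frac{51616}{465}} = 521743 \left(- \frac{465}{51616}\right) = - \frac{242610495}{51616}$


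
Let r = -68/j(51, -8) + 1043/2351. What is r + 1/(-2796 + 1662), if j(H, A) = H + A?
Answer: -130532639/114639462 ≈ -1.1386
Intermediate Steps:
j(H, A) = A + H
r = -115019/101093 (r = -68/(-8 + 51) + 1043/2351 = -68/43 + 1043*(1/2351) = -68*1/43 + 1043/2351 = -68/43 + 1043/2351 = -115019/101093 ≈ -1.1378)
r + 1/(-2796 + 1662) = -115019/101093 + 1/(-2796 + 1662) = -115019/101093 + 1/(-1134) = -115019/101093 - 1/1134 = -130532639/114639462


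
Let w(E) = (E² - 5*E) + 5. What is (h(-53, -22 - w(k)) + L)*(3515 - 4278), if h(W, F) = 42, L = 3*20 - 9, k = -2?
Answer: -70959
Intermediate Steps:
L = 51 (L = 60 - 9 = 51)
w(E) = 5 + E² - 5*E
(h(-53, -22 - w(k)) + L)*(3515 - 4278) = (42 + 51)*(3515 - 4278) = 93*(-763) = -70959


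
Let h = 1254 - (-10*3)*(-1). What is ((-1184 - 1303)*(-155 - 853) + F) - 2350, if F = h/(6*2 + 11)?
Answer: 57605782/23 ≈ 2.5046e+6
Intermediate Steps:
h = 1224 (h = 1254 - (-30)*(-1) = 1254 - 1*30 = 1254 - 30 = 1224)
F = 1224/23 (F = 1224/(6*2 + 11) = 1224/(12 + 11) = 1224/23 ≈ 53.217)
((-1184 - 1303)*(-155 - 853) + F) - 2350 = ((-1184 - 1303)*(-155 - 853) + 1224/23) - 2350 = (-2487*(-1008) + 1224/23) - 2350 = (2506896 + 1224/23) - 2350 = 57659832/23 - 2350 = 57605782/23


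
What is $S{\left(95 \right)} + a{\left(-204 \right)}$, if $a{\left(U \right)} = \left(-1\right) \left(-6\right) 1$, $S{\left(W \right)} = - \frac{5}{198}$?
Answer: $\frac{1183}{198} \approx 5.9747$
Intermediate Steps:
$S{\left(W \right)} = - \frac{5}{198}$ ($S{\left(W \right)} = \left(-5\right) \frac{1}{198} = - \frac{5}{198}$)
$a{\left(U \right)} = 6$ ($a{\left(U \right)} = 6 \cdot 1 = 6$)
$S{\left(95 \right)} + a{\left(-204 \right)} = - \frac{5}{198} + 6 = \frac{1183}{198}$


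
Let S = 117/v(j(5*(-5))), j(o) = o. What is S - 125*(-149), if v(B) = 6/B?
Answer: 36275/2 ≈ 18138.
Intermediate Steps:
S = -975/2 (S = 117/((6/((5*(-5))))) = 117/((6/(-25))) = 117/((6*(-1/25))) = 117/(-6/25) = 117*(-25/6) = -975/2 ≈ -487.50)
S - 125*(-149) = -975/2 - 125*(-149) = -975/2 + 18625 = 36275/2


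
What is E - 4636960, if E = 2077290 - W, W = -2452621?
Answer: -107049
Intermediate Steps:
E = 4529911 (E = 2077290 - 1*(-2452621) = 2077290 + 2452621 = 4529911)
E - 4636960 = 4529911 - 4636960 = -107049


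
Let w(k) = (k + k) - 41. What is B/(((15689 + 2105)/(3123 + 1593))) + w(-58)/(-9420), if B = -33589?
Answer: -4752162823/533820 ≈ -8902.2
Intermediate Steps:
w(k) = -41 + 2*k (w(k) = 2*k - 41 = -41 + 2*k)
B/(((15689 + 2105)/(3123 + 1593))) + w(-58)/(-9420) = -33589*(3123 + 1593)/(15689 + 2105) + (-41 + 2*(-58))/(-9420) = -33589/(17794/4716) + (-41 - 116)*(-1/9420) = -33589/(17794*(1/4716)) - 157*(-1/9420) = -33589/8897/2358 + 1/60 = -33589*2358/8897 + 1/60 = -79202862/8897 + 1/60 = -4752162823/533820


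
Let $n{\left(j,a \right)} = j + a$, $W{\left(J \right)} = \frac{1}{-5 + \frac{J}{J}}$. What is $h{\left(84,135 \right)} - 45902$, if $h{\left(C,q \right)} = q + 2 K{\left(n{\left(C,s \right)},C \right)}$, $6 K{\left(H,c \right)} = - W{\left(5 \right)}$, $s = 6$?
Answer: $- \frac{549203}{12} \approx -45767.0$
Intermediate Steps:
$W{\left(J \right)} = - \frac{1}{4}$ ($W{\left(J \right)} = \frac{1}{-5 + 1} = \frac{1}{-4} = - \frac{1}{4}$)
$n{\left(j,a \right)} = a + j$
$K{\left(H,c \right)} = \frac{1}{24}$ ($K{\left(H,c \right)} = \frac{\left(-1\right) \left(- \frac{1}{4}\right)}{6} = \frac{1}{6} \cdot \frac{1}{4} = \frac{1}{24}$)
$h{\left(C,q \right)} = \frac{1}{12} + q$ ($h{\left(C,q \right)} = q + 2 \cdot \frac{1}{24} = q + \frac{1}{12} = \frac{1}{12} + q$)
$h{\left(84,135 \right)} - 45902 = \left(\frac{1}{12} + 135\right) - 45902 = \frac{1621}{12} - 45902 = - \frac{549203}{12}$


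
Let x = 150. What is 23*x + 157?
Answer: 3607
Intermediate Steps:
23*x + 157 = 23*150 + 157 = 3450 + 157 = 3607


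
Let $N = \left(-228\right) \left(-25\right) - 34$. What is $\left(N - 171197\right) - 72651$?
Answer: $-238182$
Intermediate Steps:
$N = 5666$ ($N = 5700 - 34 = 5666$)
$\left(N - 171197\right) - 72651 = \left(5666 - 171197\right) - 72651 = -165531 - 72651 = -238182$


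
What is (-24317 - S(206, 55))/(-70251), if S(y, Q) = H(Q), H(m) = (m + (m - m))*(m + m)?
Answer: 30367/70251 ≈ 0.43226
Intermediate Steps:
H(m) = 2*m² (H(m) = (m + 0)*(2*m) = m*(2*m) = 2*m²)
S(y, Q) = 2*Q²
(-24317 - S(206, 55))/(-70251) = (-24317 - 2*55²)/(-70251) = (-24317 - 2*3025)*(-1/70251) = (-24317 - 1*6050)*(-1/70251) = (-24317 - 6050)*(-1/70251) = -30367*(-1/70251) = 30367/70251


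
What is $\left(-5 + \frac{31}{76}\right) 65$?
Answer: $- \frac{22685}{76} \approx -298.49$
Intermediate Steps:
$\left(-5 + \frac{31}{76}\right) 65 = \left(- \frac{349}{76}\right) 65 = - \frac{22685}{76}$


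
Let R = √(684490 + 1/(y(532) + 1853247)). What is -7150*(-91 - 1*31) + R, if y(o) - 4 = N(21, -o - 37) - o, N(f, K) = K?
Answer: 872300 + √93924612280275086/370430 ≈ 8.7313e+5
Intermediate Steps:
y(o) = -33 - 2*o (y(o) = 4 + ((-o - 37) - o) = 4 + ((-37 - o) - o) = 4 + (-37 - 2*o) = -33 - 2*o)
R = √93924612280275086/370430 (R = √(684490 + 1/((-33 - 2*532) + 1853247)) = √(684490 + 1/((-33 - 1064) + 1853247)) = √(684490 + 1/(-1097 + 1853247)) = √(684490 + 1/1852150) = √(1267778153501/1852150) = √93924612280275086/370430 ≈ 827.34)
-7150*(-91 - 1*31) + R = -7150*(-91 - 1*31) + √93924612280275086/370430 = -7150*(-91 - 31) + √93924612280275086/370430 = -7150*(-122) + √93924612280275086/370430 = 872300 + √93924612280275086/370430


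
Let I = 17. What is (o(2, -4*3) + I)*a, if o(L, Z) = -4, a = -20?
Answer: -260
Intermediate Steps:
(o(2, -4*3) + I)*a = (-4 + 17)*(-20) = 13*(-20) = -260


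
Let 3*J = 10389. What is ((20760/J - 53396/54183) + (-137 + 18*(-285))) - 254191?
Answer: -48682651046150/187635729 ≈ -2.5945e+5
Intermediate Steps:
J = 3463 (J = (⅓)*10389 = 3463)
((20760/J - 53396/54183) + (-137 + 18*(-285))) - 254191 = ((20760/3463 - 53396/54183) + (-137 + 18*(-285))) - 254191 = ((20760*(1/3463) - 53396*1/54183) + (-137 - 5130)) - 254191 = ((20760/3463 - 53396/54183) - 5267) - 254191 = (939928732/187635729 - 5267) - 254191 = -987337455911/187635729 - 254191 = -48682651046150/187635729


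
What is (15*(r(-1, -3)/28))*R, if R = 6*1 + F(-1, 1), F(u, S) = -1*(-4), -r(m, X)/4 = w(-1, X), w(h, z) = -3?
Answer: 450/7 ≈ 64.286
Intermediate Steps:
r(m, X) = 12 (r(m, X) = -4*(-3) = 12)
F(u, S) = 4
R = 10 (R = 6*1 + 4 = 6 + 4 = 10)
(15*(r(-1, -3)/28))*R = (15*(12/28))*10 = (15*(12*(1/28)))*10 = (15*(3/7))*10 = (45/7)*10 = 450/7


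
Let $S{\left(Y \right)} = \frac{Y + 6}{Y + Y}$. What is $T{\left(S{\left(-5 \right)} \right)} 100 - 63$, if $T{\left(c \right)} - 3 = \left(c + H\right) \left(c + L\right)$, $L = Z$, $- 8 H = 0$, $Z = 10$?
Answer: $138$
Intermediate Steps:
$H = 0$ ($H = \left(- \frac{1}{8}\right) 0 = 0$)
$L = 10$
$S{\left(Y \right)} = \frac{6 + Y}{2 Y}$
$T{\left(c \right)} = 3 + c \left(10 + c\right)$ ($T{\left(c \right)} = 3 + \left(c + 0\right) \left(c + 10\right) = 3 + c \left(10 + c\right)$)
$T{\left(S{\left(-5 \right)} \right)} 100 - 63 = \left(3 + \left(\frac{6 - 5}{2 \left(-5\right)}\right)^{2} + 10 \frac{6 - 5}{2 \left(-5\right)}\right) 100 - 63 = \left(3 + \left(\frac{1}{2} \left(- \frac{1}{5}\right) 1\right)^{2} + 10 \cdot \frac{1}{2} \left(- \frac{1}{5}\right) 1\right) 100 - 63 = \left(3 + \left(- \frac{1}{10}\right)^{2} + 10 \left(- \frac{1}{10}\right)\right) 100 - 63 = \left(3 + \frac{1}{100} - 1\right) 100 - 63 = \frac{201}{100} \cdot 100 - 63 = 201 - 63 = 138$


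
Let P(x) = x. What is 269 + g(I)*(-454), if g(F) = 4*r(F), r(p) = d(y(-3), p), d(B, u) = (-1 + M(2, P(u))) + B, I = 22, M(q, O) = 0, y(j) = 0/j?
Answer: 2085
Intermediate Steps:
y(j) = 0
d(B, u) = -1 + B (d(B, u) = (-1 + 0) + B = -1 + B)
r(p) = -1 (r(p) = -1 + 0 = -1)
g(F) = -4 (g(F) = 4*(-1) = -4)
269 + g(I)*(-454) = 269 - 4*(-454) = 269 + 1816 = 2085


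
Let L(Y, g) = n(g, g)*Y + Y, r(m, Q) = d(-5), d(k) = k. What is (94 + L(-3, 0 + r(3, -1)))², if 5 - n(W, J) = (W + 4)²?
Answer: 6241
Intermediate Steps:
r(m, Q) = -5
n(W, J) = 5 - (4 + W)² (n(W, J) = 5 - (W + 4)² = 5 - (4 + W)²)
L(Y, g) = Y + Y*(5 - (4 + g)²) (L(Y, g) = (5 - (4 + g)²)*Y + Y = Y*(5 - (4 + g)²) + Y = Y + Y*(5 - (4 + g)²))
(94 + L(-3, 0 + r(3, -1)))² = (94 - 1*(-3)*(-6 + (4 + (0 - 5))²))² = (94 - 1*(-3)*(-6 + (4 - 5)²))² = (94 - 1*(-3)*(-6 + (-1)²))² = (94 - 1*(-3)*(-6 + 1))² = (94 - 1*(-3)*(-5))² = (94 - 15)² = 79² = 6241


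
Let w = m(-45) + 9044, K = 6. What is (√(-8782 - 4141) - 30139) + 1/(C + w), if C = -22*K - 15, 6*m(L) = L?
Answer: -535841279/17779 + I*√12923 ≈ -30139.0 + 113.68*I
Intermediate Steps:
m(L) = L/6
C = -147 (C = -22*6 - 15 = -132 - 15 = -147)
w = 18073/2 (w = (⅙)*(-45) + 9044 = -15/2 + 9044 = 18073/2 ≈ 9036.5)
(√(-8782 - 4141) - 30139) + 1/(C + w) = (√(-8782 - 4141) - 30139) + 1/(-147 + 18073/2) = (√(-12923) - 30139) + 1/(17779/2) = (I*√12923 - 30139) + 2/17779 = (-30139 + I*√12923) + 2/17779 = -535841279/17779 + I*√12923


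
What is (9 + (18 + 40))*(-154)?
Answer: -10318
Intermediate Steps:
(9 + (18 + 40))*(-154) = (9 + 58)*(-154) = 67*(-154) = -10318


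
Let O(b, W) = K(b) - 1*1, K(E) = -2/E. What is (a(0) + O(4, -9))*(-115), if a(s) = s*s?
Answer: 345/2 ≈ 172.50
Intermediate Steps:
O(b, W) = -1 - 2/b (O(b, W) = -2/b - 1*1 = -2/b - 1 = -1 - 2/b)
a(s) = s²
(a(0) + O(4, -9))*(-115) = (0² + (-2 - 1*4)/4)*(-115) = (0 + (-2 - 4)/4)*(-115) = (0 + (¼)*(-6))*(-115) = (0 - 3/2)*(-115) = -3/2*(-115) = 345/2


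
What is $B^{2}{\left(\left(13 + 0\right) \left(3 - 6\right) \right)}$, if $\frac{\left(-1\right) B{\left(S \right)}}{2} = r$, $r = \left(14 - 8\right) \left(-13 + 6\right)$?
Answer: $7056$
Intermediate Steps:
$r = -42$ ($r = 6 \left(-7\right) = -42$)
$B{\left(S \right)} = 84$ ($B{\left(S \right)} = \left(-2\right) \left(-42\right) = 84$)
$B^{2}{\left(\left(13 + 0\right) \left(3 - 6\right) \right)} = 84^{2} = 7056$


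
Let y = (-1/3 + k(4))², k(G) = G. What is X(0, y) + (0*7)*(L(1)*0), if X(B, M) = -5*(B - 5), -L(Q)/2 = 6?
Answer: 25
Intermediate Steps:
L(Q) = -12 (L(Q) = -2*6 = -12)
y = 121/9 (y = (-1/3 + 4)² = (-1*⅓ + 4)² = (-⅓ + 4)² = (11/3)² = 121/9 ≈ 13.444)
X(B, M) = 25 - 5*B (X(B, M) = -5*(-5 + B) = 25 - 5*B)
X(0, y) + (0*7)*(L(1)*0) = (25 - 5*0) + (0*7)*(-12*0) = (25 + 0) + 0*0 = 25 + 0 = 25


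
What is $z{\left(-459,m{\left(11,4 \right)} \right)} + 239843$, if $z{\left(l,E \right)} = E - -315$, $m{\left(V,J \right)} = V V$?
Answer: $240279$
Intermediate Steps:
$m{\left(V,J \right)} = V^{2}$
$z{\left(l,E \right)} = 315 + E$ ($z{\left(l,E \right)} = E + 315 = 315 + E$)
$z{\left(-459,m{\left(11,4 \right)} \right)} + 239843 = \left(315 + 11^{2}\right) + 239843 = \left(315 + 121\right) + 239843 = 436 + 239843 = 240279$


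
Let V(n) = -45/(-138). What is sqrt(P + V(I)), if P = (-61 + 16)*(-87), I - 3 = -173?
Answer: sqrt(8284830)/46 ≈ 62.573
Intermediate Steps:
I = -170 (I = 3 - 173 = -170)
V(n) = 15/46 (V(n) = -45*(-1/138) = 15/46)
P = 3915 (P = -45*(-87) = 3915)
sqrt(P + V(I)) = sqrt(3915 + 15/46) = sqrt(180105/46) = sqrt(8284830)/46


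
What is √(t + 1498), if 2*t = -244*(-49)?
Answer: 2*√1869 ≈ 86.464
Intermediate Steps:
t = 5978 (t = (-244*(-49))/2 = (½)*11956 = 5978)
√(t + 1498) = √(5978 + 1498) = √7476 = 2*√1869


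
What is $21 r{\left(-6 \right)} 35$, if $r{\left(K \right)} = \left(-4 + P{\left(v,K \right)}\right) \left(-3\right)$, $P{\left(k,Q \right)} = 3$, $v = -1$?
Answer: $2205$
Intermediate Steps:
$r{\left(K \right)} = 3$ ($r{\left(K \right)} = \left(-4 + 3\right) \left(-3\right) = \left(-1\right) \left(-3\right) = 3$)
$21 r{\left(-6 \right)} 35 = 21 \cdot 3 \cdot 35 = 63 \cdot 35 = 2205$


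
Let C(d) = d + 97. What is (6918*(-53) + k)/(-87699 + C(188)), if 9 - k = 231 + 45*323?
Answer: 127137/29138 ≈ 4.3633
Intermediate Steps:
C(d) = 97 + d
k = -14757 (k = 9 - (231 + 45*323) = 9 - (231 + 14535) = 9 - 1*14766 = 9 - 14766 = -14757)
(6918*(-53) + k)/(-87699 + C(188)) = (6918*(-53) - 14757)/(-87699 + (97 + 188)) = (-366654 - 14757)/(-87699 + 285) = -381411/(-87414) = -381411*(-1/87414) = 127137/29138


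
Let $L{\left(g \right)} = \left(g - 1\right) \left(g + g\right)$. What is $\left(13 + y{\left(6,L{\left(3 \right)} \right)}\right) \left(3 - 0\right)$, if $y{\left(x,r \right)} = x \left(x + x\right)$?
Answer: $255$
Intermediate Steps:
$L{\left(g \right)} = 2 g \left(-1 + g\right)$ ($L{\left(g \right)} = \left(-1 + g\right) 2 g = 2 g \left(-1 + g\right)$)
$y{\left(x,r \right)} = 2 x^{2}$ ($y{\left(x,r \right)} = x 2 x = 2 x^{2}$)
$\left(13 + y{\left(6,L{\left(3 \right)} \right)}\right) \left(3 - 0\right) = \left(13 + 2 \cdot 6^{2}\right) \left(3 - 0\right) = \left(13 + 2 \cdot 36\right) \left(3 + 0\right) = \left(13 + 72\right) 3 = 85 \cdot 3 = 255$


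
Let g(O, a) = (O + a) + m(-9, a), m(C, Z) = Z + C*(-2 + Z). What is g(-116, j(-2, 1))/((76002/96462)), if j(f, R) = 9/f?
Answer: -2138241/25334 ≈ -84.402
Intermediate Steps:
g(O, a) = 18 + O - 7*a (g(O, a) = (O + a) + (a - 2*(-9) - 9*a) = (O + a) + (a + 18 - 9*a) = (O + a) + (18 - 8*a) = 18 + O - 7*a)
g(-116, j(-2, 1))/((76002/96462)) = (18 - 116 - 63/(-2))/((76002/96462)) = (18 - 116 - 63*(-1)/2)/((76002*(1/96462))) = (18 - 116 - 7*(-9/2))/(12667/16077) = (18 - 116 + 63/2)*(16077/12667) = -133/2*16077/12667 = -2138241/25334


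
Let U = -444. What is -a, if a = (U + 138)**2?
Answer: -93636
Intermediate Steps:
a = 93636 (a = (-444 + 138)**2 = (-306)**2 = 93636)
-a = -1*93636 = -93636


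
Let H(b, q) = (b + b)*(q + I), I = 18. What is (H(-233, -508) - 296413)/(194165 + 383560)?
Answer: -22691/192575 ≈ -0.11783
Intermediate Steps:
H(b, q) = 2*b*(18 + q) (H(b, q) = (b + b)*(q + 18) = (2*b)*(18 + q) = 2*b*(18 + q))
(H(-233, -508) - 296413)/(194165 + 383560) = (2*(-233)*(18 - 508) - 296413)/(194165 + 383560) = (2*(-233)*(-490) - 296413)/577725 = (228340 - 296413)*(1/577725) = -68073*1/577725 = -22691/192575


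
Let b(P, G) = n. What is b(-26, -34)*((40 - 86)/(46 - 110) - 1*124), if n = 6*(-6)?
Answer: 35505/8 ≈ 4438.1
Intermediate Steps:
n = -36
b(P, G) = -36
b(-26, -34)*((40 - 86)/(46 - 110) - 1*124) = -36*((40 - 86)/(46 - 110) - 1*124) = -36*(-46/(-64) - 124) = -36*(-46*(-1/64) - 124) = -36*(23/32 - 124) = -36*(-3945/32) = 35505/8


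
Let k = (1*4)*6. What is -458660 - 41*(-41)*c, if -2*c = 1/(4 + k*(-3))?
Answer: -62376079/136 ≈ -4.5865e+5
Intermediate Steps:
k = 24 (k = 4*6 = 24)
c = 1/136 (c = -1/(2*(4 + 24*(-3))) = -1/(2*(4 - 72)) = -1/2/(-68) = -1/2*(-1/68) = 1/136 ≈ 0.0073529)
-458660 - 41*(-41)*c = -458660 - 41*(-41)/136 = -458660 - (-1681)/136 = -458660 - 1*(-1681/136) = -458660 + 1681/136 = -62376079/136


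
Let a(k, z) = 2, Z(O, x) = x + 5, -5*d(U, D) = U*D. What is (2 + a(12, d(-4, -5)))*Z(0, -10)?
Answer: -20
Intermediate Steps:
d(U, D) = -D*U/5 (d(U, D) = -U*D/5 = -D*U/5)
Z(O, x) = 5 + x
(2 + a(12, d(-4, -5)))*Z(0, -10) = (2 + 2)*(5 - 10) = 4*(-5) = -20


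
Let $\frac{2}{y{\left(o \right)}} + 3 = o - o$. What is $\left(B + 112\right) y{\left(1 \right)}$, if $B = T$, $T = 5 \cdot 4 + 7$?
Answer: $- \frac{278}{3} \approx -92.667$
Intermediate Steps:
$T = 27$ ($T = 20 + 7 = 27$)
$y{\left(o \right)} = - \frac{2}{3}$ ($y{\left(o \right)} = \frac{2}{-3 + \left(o - o\right)} = \frac{2}{-3 + 0} = \frac{2}{-3} = 2 \left(- \frac{1}{3}\right) = - \frac{2}{3}$)
$B = 27$
$\left(B + 112\right) y{\left(1 \right)} = \left(27 + 112\right) \left(- \frac{2}{3}\right) = 139 \left(- \frac{2}{3}\right) = - \frac{278}{3}$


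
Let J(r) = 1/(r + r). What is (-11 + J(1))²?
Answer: 441/4 ≈ 110.25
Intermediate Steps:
J(r) = 1/(2*r)
(-11 + J(1))² = (-11 + (½)/1)² = (-11 + (½)*1)² = (-11 + ½)² = (-21/2)² = 441/4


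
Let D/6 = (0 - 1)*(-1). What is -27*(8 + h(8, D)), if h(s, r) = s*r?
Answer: -1512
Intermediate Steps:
D = 6 (D = 6*((0 - 1)*(-1)) = 6*(-1*(-1)) = 6*1 = 6)
h(s, r) = r*s
-27*(8 + h(8, D)) = -27*(8 + 6*8) = -27*(8 + 48) = -27*56 = -1512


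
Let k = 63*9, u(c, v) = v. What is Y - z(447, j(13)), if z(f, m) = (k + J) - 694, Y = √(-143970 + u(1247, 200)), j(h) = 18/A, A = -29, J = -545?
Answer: 672 + I*√143770 ≈ 672.0 + 379.17*I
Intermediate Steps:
j(h) = -18/29 (j(h) = 18/(-29) = 18*(-1/29) = -18/29)
Y = I*√143770 (Y = √(-143970 + 200) = √(-143770) = I*√143770 ≈ 379.17*I)
k = 567
z(f, m) = -672 (z(f, m) = (567 - 545) - 694 = 22 - 694 = -672)
Y - z(447, j(13)) = I*√143770 - 1*(-672) = I*√143770 + 672 = 672 + I*√143770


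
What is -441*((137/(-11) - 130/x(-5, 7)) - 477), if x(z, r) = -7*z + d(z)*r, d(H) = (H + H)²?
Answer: 2375202/11 ≈ 2.1593e+5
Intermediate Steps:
d(H) = 4*H² (d(H) = (2*H)² = 4*H²)
x(z, r) = -7*z + 4*r*z² (x(z, r) = -7*z + (4*z²)*r = -7*z + 4*r*z²)
-441*((137/(-11) - 130/x(-5, 7)) - 477) = -441*((137/(-11) - 130*(-1/(5*(-7 + 4*7*(-5))))) - 477) = -441*((137*(-1/11) - 130*(-1/(5*(-7 - 140)))) - 477) = -441*((-137/11 - 130/((-5*(-147)))) - 477) = -441*((-137/11 - 130/735) - 477) = -441*((-137/11 - 130*1/735) - 477) = -441*((-137/11 - 26/147) - 477) = -441*(-20425/1617 - 477) = -441*(-791734/1617) = 2375202/11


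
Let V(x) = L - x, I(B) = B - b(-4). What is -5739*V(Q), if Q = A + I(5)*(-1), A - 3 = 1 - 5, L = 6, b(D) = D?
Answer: -91824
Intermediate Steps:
A = -1 (A = 3 + (1 - 5) = 3 - 4 = -1)
I(B) = 4 + B (I(B) = B - 1*(-4) = B + 4 = 4 + B)
Q = -10 (Q = -1 + (4 + 5)*(-1) = -1 + 9*(-1) = -1 - 9 = -10)
V(x) = 6 - x
-5739*V(Q) = -5739*(6 - 1*(-10)) = -5739*(6 + 10) = -5739*16 = -91824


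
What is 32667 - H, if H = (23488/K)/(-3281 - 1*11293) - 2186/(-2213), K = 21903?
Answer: 11537983339855957/353210647293 ≈ 32666.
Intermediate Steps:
H = 348875264474/353210647293 (H = (23488/21903)/(-3281 - 1*11293) - 2186/(-2213) = (23488*(1/21903))/(-3281 - 11293) - 2186*(-1/2213) = (23488/21903)/(-14574) + 2186/2213 = (23488/21903)*(-1/14574) + 2186/2213 = -11744/159607161 + 2186/2213 = 348875264474/353210647293 ≈ 0.98773)
32667 - H = 32667 - 1*348875264474/353210647293 = 32667 - 348875264474/353210647293 = 11537983339855957/353210647293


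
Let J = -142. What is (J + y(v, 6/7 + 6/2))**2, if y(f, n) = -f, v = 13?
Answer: 24025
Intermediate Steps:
(J + y(v, 6/7 + 6/2))**2 = (-142 - 1*13)**2 = (-142 - 13)**2 = (-155)**2 = 24025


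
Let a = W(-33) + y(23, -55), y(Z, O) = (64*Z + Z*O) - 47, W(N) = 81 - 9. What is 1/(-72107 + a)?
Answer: -1/71875 ≈ -1.3913e-5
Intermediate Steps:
W(N) = 72
y(Z, O) = -47 + 64*Z + O*Z (y(Z, O) = (64*Z + O*Z) - 47 = -47 + 64*Z + O*Z)
a = 232 (a = 72 + (-47 + 64*23 - 55*23) = 72 + (-47 + 1472 - 1265) = 72 + 160 = 232)
1/(-72107 + a) = 1/(-72107 + 232) = 1/(-71875) = -1/71875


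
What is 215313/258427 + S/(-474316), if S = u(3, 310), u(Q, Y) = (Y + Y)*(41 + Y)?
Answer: 11471879292/30644015233 ≈ 0.37436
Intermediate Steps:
u(Q, Y) = 2*Y*(41 + Y) (u(Q, Y) = (2*Y)*(41 + Y) = 2*Y*(41 + Y))
S = 217620 (S = 2*310*(41 + 310) = 2*310*351 = 217620)
215313/258427 + S/(-474316) = 215313/258427 + 217620/(-474316) = 215313*(1/258427) + 217620*(-1/474316) = 215313/258427 - 54405/118579 = 11471879292/30644015233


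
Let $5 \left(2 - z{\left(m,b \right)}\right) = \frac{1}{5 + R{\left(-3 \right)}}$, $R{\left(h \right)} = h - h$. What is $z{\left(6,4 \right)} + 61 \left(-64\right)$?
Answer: $- \frac{97551}{25} \approx -3902.0$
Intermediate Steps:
$R{\left(h \right)} = 0$
$z{\left(m,b \right)} = \frac{49}{25}$ ($z{\left(m,b \right)} = 2 - \frac{1}{5 \left(5 + 0\right)} = 2 - \frac{1}{5 \cdot 5} = 2 - \frac{1}{25} = \frac{49}{25}$)
$z{\left(6,4 \right)} + 61 \left(-64\right) = \frac{49}{25} + 61 \left(-64\right) = \frac{49}{25} - 3904 = - \frac{97551}{25}$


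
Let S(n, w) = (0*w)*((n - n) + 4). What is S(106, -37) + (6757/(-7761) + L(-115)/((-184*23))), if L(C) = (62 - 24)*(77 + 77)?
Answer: -18503249/8211138 ≈ -2.2534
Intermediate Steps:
L(C) = 5852 (L(C) = 38*154 = 5852)
S(n, w) = 0 (S(n, w) = 0*(0 + 4) = 0*4 = 0)
S(106, -37) + (6757/(-7761) + L(-115)/((-184*23))) = 0 + (6757/(-7761) + 5852/((-184*23))) = 0 + (6757*(-1/7761) + 5852/(-4232)) = 0 + (-6757/7761 + 5852*(-1/4232)) = 0 + (-6757/7761 - 1463/1058) = 0 - 18503249/8211138 = -18503249/8211138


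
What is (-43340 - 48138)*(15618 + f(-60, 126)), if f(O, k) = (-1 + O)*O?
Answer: -1763512884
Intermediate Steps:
f(O, k) = O*(-1 + O)
(-43340 - 48138)*(15618 + f(-60, 126)) = (-43340 - 48138)*(15618 - 60*(-1 - 60)) = -91478*(15618 - 60*(-61)) = -91478*(15618 + 3660) = -91478*19278 = -1763512884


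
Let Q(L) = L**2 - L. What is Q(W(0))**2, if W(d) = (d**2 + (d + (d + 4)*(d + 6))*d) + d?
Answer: 0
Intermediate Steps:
W(d) = d + d**2 + d*(d + (4 + d)*(6 + d)) (W(d) = (d**2 + (d + (4 + d)*(6 + d))*d) + d = (d**2 + d*(d + (4 + d)*(6 + d))) + d = d + d**2 + d*(d + (4 + d)*(6 + d)))
Q(W(0))**2 = ((0*(25 + 0**2 + 12*0))*(-1 + 0*(25 + 0**2 + 12*0)))**2 = ((0*(25 + 0 + 0))*(-1 + 0*(25 + 0 + 0)))**2 = ((0*25)*(-1 + 0*25))**2 = (0*(-1 + 0))**2 = (0*(-1))**2 = 0**2 = 0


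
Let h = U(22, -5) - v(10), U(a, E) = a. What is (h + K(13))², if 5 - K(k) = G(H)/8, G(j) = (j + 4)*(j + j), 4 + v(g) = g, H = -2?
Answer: 484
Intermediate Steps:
v(g) = -4 + g
G(j) = 2*j*(4 + j) (G(j) = (4 + j)*(2*j) = 2*j*(4 + j))
K(k) = 6 (K(k) = 5 - 2*(-2)*(4 - 2)/8 = 5 - 2*(-2)*2/8 = 5 - (-8)/8 = 5 - 1*(-1) = 5 + 1 = 6)
h = 16 (h = 22 - (-4 + 10) = 22 - 1*6 = 22 - 6 = 16)
(h + K(13))² = (16 + 6)² = 22² = 484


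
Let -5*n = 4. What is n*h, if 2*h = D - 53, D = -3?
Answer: 112/5 ≈ 22.400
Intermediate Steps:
n = -⅘ (n = -⅕*4 = -⅘ ≈ -0.80000)
h = -28 (h = (-3 - 53)/2 = (½)*(-56) = -28)
n*h = -⅘*(-28) = 112/5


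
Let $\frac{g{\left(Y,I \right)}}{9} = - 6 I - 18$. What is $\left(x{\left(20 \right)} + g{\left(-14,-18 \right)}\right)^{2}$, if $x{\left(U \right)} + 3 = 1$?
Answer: $652864$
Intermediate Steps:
$g{\left(Y,I \right)} = -162 - 54 I$ ($g{\left(Y,I \right)} = 9 \left(- 6 I - 18\right) = 9 \left(-18 - 6 I\right) = -162 - 54 I$)
$x{\left(U \right)} = -2$ ($x{\left(U \right)} = -3 + 1 = -2$)
$\left(x{\left(20 \right)} + g{\left(-14,-18 \right)}\right)^{2} = \left(-2 - -810\right)^{2} = \left(-2 + \left(-162 + 972\right)\right)^{2} = \left(-2 + 810\right)^{2} = 808^{2} = 652864$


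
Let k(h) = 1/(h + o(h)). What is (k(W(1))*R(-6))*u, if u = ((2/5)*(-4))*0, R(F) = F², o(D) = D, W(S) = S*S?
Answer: 0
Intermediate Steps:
W(S) = S²
k(h) = 1/(2*h) (k(h) = 1/(h + h) = 1/(2*h))
u = 0 (u = ((2*(⅕))*(-4))*0 = ((⅖)*(-4))*0 = -8/5*0 = 0)
(k(W(1))*R(-6))*u = ((1/(2*(1²)))*(-6)²)*0 = (((½)/1)*36)*0 = (((½)*1)*36)*0 = ((½)*36)*0 = 18*0 = 0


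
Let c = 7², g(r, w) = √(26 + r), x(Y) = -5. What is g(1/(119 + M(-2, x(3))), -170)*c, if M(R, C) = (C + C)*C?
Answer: 49*√4395/13 ≈ 249.88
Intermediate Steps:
M(R, C) = 2*C² (M(R, C) = (2*C)*C = 2*C²)
c = 49
g(1/(119 + M(-2, x(3))), -170)*c = √(26 + 1/(119 + 2*(-5)²))*49 = √(26 + 1/(119 + 2*25))*49 = √(26 + 1/(119 + 50))*49 = √(26 + 1/169)*49 = √(4395/169)*49 = (√4395/13)*49 = 49*√4395/13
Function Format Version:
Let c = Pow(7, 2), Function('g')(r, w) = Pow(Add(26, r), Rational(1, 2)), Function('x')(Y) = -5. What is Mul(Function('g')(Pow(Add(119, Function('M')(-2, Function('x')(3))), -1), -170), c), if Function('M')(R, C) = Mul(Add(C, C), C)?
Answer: Mul(Rational(49, 13), Pow(4395, Rational(1, 2))) ≈ 249.88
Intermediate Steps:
Function('M')(R, C) = Mul(2, Pow(C, 2)) (Function('M')(R, C) = Mul(Mul(2, C), C) = Mul(2, Pow(C, 2)))
c = 49
Mul(Function('g')(Pow(Add(119, Function('M')(-2, Function('x')(3))), -1), -170), c) = Mul(Pow(Add(26, Pow(Add(119, Mul(2, Pow(-5, 2))), -1)), Rational(1, 2)), 49) = Mul(Pow(Add(26, Pow(Add(119, Mul(2, 25)), -1)), Rational(1, 2)), 49) = Mul(Pow(Add(26, Pow(Add(119, 50), -1)), Rational(1, 2)), 49) = Mul(Pow(Add(26, Pow(169, -1)), Rational(1, 2)), 49) = Mul(Pow(Add(26, Rational(1, 169)), Rational(1, 2)), 49) = Mul(Pow(Rational(4395, 169), Rational(1, 2)), 49) = Mul(Mul(Rational(1, 13), Pow(4395, Rational(1, 2))), 49) = Mul(Rational(49, 13), Pow(4395, Rational(1, 2)))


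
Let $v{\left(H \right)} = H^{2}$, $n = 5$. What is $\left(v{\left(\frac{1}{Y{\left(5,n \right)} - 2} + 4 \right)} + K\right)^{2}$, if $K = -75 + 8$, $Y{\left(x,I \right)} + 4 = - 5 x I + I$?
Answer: $\frac{657206926489}{252047376} \approx 2607.5$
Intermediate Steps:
$Y{\left(x,I \right)} = -4 + I - 5 I x$ ($Y{\left(x,I \right)} = -4 + \left(- 5 x I + I\right) = -4 - \left(- I + 5 I x\right) = -4 + I - 5 I x$)
$K = -67$
$\left(v{\left(\frac{1}{Y{\left(5,n \right)} - 2} + 4 \right)} + K\right)^{2} = \left(\left(\frac{1}{\left(-4 + 5 - 25 \cdot 5\right) - 2} + 4\right)^{2} - 67\right)^{2} = \left(\left(\frac{1}{\left(-4 + 5 - 125\right) - 2} + 4\right)^{2} - 67\right)^{2} = \left(\left(\frac{1}{-124 - 2} + 4\right)^{2} - 67\right)^{2} = \left(\left(\frac{1}{-126} + 4\right)^{2} - 67\right)^{2} = \left(\left(- \frac{1}{126} + 4\right)^{2} - 67\right)^{2} = \left(\left(\frac{503}{126}\right)^{2} - 67\right)^{2} = \left(\frac{253009}{15876} - 67\right)^{2} = \left(- \frac{810683}{15876}\right)^{2} = \frac{657206926489}{252047376}$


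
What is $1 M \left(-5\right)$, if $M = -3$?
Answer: $15$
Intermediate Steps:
$1 M \left(-5\right) = 1 \left(-3\right) \left(-5\right) = \left(-3\right) \left(-5\right) = 15$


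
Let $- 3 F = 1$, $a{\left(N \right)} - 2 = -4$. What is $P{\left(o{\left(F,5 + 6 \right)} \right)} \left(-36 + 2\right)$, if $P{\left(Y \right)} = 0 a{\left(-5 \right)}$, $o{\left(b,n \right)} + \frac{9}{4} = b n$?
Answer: $0$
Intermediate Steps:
$a{\left(N \right)} = -2$ ($a{\left(N \right)} = 2 - 4 = -2$)
$F = - \frac{1}{3}$ ($F = \left(- \frac{1}{3}\right) 1 = - \frac{1}{3} \approx -0.33333$)
$o{\left(b,n \right)} = - \frac{9}{4} + b n$
$P{\left(Y \right)} = 0$ ($P{\left(Y \right)} = 0 \left(-2\right) = 0$)
$P{\left(o{\left(F,5 + 6 \right)} \right)} \left(-36 + 2\right) = 0 \left(-36 + 2\right) = 0 \left(-34\right) = 0$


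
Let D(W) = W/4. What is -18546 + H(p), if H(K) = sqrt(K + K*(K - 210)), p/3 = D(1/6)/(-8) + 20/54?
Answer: -18546 + I*sqrt(75564143)/576 ≈ -18546.0 + 15.092*I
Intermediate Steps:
D(W) = W/4 (D(W) = W*(1/4) = W/4)
p = 631/576 (p = 3*(((1/4)/6)/(-8) + 20/54) = 3*(((1/4)*(1/6))*(-1/8) + 20*(1/54)) = 3*((1/24)*(-1/8) + 10/27) = 3*(-1/192 + 10/27) = 3*(631/1728) = 631/576 ≈ 1.0955)
H(K) = sqrt(K + K*(-210 + K))
-18546 + H(p) = -18546 + sqrt(631*(-209 + 631/576)/576) = -18546 + sqrt((631/576)*(-119753/576)) = -18546 + sqrt(-75564143/331776) = -18546 + I*sqrt(75564143)/576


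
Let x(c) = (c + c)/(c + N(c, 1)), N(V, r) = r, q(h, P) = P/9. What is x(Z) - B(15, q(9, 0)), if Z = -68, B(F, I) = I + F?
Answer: -869/67 ≈ -12.970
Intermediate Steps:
q(h, P) = P/9 (q(h, P) = P*(1/9) = P/9)
B(F, I) = F + I
x(c) = 2*c/(1 + c) (x(c) = (c + c)/(c + 1) = (2*c)/(1 + c) = 2*c/(1 + c))
x(Z) - B(15, q(9, 0)) = 2*(-68)/(1 - 68) - (15 + (1/9)*0) = 2*(-68)/(-67) - (15 + 0) = 2*(-68)*(-1/67) - 1*15 = 136/67 - 15 = -869/67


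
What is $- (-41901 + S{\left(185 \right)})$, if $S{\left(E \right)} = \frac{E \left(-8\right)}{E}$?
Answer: $41909$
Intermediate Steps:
$S{\left(E \right)} = -8$ ($S{\left(E \right)} = \frac{\left(-8\right) E}{E} = -8$)
$- (-41901 + S{\left(185 \right)}) = - (-41901 - 8) = \left(-1\right) \left(-41909\right) = 41909$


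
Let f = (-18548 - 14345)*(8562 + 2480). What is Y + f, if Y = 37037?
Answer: -363167469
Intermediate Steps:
f = -363204506 (f = -32893*11042 = -363204506)
Y + f = 37037 - 363204506 = -363167469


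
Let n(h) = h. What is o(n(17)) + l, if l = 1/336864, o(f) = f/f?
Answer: 336865/336864 ≈ 1.0000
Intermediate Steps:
o(f) = 1
l = 1/336864 ≈ 2.9686e-6
o(n(17)) + l = 1 + 1/336864 = 336865/336864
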